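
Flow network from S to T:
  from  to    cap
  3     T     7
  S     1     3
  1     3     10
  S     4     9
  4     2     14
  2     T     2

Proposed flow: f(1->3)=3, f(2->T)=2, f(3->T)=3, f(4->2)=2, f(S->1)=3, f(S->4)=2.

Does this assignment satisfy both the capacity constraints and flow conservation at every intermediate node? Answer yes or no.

Every edge has 0 ≤ f(e) ≤ cap(e).
At each intermediate node, inflow equals outflow.

Yes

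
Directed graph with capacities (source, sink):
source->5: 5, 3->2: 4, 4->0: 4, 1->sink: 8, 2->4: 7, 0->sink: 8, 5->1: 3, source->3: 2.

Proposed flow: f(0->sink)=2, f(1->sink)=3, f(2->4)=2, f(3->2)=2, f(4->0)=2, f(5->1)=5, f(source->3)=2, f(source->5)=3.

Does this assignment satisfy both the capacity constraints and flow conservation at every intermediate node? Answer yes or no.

Capacity violated on 5->1: flow 5 > capacity 3.

No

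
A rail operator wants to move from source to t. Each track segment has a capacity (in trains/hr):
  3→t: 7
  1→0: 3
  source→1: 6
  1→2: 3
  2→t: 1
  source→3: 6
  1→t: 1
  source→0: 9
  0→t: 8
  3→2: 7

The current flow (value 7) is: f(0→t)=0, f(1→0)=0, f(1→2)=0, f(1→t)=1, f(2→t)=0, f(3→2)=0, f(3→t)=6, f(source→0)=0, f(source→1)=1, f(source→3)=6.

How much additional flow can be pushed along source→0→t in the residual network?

Residual capacities along the path: source→0: 9, 0→t: 8.
Minimum is 8.

8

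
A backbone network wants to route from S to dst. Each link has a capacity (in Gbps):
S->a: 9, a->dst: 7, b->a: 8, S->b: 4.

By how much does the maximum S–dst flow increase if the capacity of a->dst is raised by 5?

Original max flow = 7.
After raising cap(a->dst), augmenting paths through that edge carry 5 more units.
New max flow = 12. Increase = 5.

5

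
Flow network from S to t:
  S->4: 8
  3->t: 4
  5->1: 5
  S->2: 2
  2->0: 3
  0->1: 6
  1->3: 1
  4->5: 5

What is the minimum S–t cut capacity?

1

Max flow = 1 (via 1 augmenting path).
In the residual at optimum, the set reachable from S is {0, 1, 2, 4, 5, S}.
Cut edges: 1->3 (cap 1). Sum = 1.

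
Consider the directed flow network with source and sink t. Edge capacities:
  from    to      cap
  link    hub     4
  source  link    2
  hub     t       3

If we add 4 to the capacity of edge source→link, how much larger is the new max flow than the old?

1

Original max flow = 2.
After raising cap(source→link), augmenting paths through that edge carry 1 more unit.
New max flow = 3. Increase = 1.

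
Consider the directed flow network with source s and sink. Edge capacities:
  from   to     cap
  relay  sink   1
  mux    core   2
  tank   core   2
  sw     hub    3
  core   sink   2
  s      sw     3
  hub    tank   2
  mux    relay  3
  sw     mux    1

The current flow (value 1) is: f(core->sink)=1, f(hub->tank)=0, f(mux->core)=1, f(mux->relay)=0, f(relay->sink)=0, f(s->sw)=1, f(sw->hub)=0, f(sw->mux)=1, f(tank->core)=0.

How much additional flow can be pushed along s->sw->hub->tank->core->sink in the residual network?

Residual capacities along the path: s->sw: 2, sw->hub: 3, hub->tank: 2, tank->core: 2, core->sink: 1.
Minimum is 1.

1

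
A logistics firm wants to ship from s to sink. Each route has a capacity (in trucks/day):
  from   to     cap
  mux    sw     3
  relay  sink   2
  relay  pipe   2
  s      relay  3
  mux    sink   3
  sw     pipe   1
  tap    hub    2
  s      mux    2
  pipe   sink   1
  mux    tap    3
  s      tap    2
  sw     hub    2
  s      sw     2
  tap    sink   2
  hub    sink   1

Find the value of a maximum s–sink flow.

Augment s->mux->sink: bottleneck 2. Total 2.
Augment s->tap->sink: bottleneck 2. Total 4.
Augment s->relay->sink: bottleneck 2. Total 6.
Augment s->relay->pipe->sink: bottleneck 1. Total 7.
Augment s->sw->hub->sink: bottleneck 1. Total 8.
No augmenting path remains in the residual graph.

8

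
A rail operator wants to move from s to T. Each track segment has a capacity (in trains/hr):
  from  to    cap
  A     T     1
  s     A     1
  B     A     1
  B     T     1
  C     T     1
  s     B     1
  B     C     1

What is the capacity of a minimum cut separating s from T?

2

Max flow = 2 (via 2 augmenting paths).
In the residual at optimum, the set reachable from s is {s}.
Cut edges: s→B (cap 1), s→A (cap 1). Sum = 2.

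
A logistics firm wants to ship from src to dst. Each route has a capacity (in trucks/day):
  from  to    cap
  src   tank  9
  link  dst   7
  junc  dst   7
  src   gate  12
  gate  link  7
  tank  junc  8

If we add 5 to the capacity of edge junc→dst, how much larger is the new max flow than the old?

1

Original max flow = 14.
After raising cap(junc→dst), augmenting paths through that edge carry 1 more unit.
New max flow = 15. Increase = 1.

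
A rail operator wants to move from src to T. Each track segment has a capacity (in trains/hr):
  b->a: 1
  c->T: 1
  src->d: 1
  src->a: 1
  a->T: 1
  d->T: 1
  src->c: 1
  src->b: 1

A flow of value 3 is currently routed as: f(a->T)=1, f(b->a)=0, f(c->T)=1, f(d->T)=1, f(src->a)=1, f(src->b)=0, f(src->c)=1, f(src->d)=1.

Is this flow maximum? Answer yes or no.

Residual reachable from src: {a, b, src}; T is not reachable.
Saturated cut: src->d, src->c, a->T with total capacity 3 = current flow value. Flow is maximum.

Yes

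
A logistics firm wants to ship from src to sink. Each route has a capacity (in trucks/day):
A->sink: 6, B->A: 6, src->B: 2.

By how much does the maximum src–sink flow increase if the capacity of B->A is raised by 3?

Original max flow = 2.
Edge B->A does not cross the min cut (source side {src}), so extra capacity there cannot help.
New max flow = 2. Increase = 0.

0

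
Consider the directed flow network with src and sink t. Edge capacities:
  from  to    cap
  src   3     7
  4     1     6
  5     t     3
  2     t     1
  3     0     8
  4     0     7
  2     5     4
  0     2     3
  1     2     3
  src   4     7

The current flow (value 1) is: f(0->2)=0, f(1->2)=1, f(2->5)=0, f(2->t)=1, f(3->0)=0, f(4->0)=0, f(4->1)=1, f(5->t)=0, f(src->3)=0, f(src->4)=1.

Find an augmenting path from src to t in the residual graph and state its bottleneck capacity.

Residual along src->4->1->2->5->t: src->4: 6, 4->1: 5, 1->2: 2, 2->5: 4, 5->t: 3.
Bottleneck = min = 2.

src->4->1->2->5->t, bottleneck 2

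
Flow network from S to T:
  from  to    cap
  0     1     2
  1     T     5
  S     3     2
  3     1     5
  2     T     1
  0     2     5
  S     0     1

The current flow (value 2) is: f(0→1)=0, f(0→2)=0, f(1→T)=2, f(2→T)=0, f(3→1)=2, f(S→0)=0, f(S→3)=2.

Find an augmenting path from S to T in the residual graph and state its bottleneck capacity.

Residual along S→0→1→T: S→0: 1, 0→1: 2, 1→T: 3.
Bottleneck = min = 1.

S→0→1→T, bottleneck 1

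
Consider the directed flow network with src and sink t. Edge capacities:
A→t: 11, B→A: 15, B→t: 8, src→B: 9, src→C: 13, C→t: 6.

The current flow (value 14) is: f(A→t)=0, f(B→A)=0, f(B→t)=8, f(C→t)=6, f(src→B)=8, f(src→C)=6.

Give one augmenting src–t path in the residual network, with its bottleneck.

src→B→A→t, bottleneck 1

Residual along src→B→A→t: src→B: 1, B→A: 15, A→t: 11.
Bottleneck = min = 1.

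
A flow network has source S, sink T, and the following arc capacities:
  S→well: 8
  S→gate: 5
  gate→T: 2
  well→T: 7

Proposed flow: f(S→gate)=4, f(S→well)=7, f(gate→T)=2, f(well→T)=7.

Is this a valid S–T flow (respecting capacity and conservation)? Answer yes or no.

No

Conservation fails at gate: inflow 4 ≠ outflow 2.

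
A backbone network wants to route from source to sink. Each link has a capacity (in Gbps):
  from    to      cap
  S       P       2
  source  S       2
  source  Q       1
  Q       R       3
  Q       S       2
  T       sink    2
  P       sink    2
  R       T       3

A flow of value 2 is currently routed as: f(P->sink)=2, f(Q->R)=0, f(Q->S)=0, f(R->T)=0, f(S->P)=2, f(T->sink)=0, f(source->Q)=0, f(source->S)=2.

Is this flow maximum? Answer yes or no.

No

Residual path source->Q->R->T->sink has bottleneck 1 > 0.
Pushing 1 along it raises the flow to 3, so the given flow is not maximum.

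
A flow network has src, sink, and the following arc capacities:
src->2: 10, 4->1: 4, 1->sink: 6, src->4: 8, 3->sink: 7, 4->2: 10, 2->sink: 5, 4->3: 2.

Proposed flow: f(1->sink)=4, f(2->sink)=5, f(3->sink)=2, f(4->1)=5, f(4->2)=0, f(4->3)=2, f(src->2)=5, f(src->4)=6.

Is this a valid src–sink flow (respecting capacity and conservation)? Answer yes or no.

Capacity violated on 4->1: flow 5 > capacity 4.

No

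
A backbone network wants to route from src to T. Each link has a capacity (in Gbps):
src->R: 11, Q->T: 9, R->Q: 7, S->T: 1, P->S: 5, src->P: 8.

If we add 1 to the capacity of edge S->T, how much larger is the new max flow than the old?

Original max flow = 8.
After raising cap(S->T), augmenting paths through that edge carry 1 more unit.
New max flow = 9. Increase = 1.

1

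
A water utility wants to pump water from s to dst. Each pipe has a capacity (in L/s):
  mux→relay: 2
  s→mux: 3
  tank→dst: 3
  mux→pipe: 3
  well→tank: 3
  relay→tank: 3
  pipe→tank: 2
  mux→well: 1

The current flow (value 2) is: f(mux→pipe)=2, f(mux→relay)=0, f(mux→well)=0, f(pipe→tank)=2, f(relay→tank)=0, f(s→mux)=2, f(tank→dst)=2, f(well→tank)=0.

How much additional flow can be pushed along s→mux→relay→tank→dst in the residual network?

1

Residual capacities along the path: s→mux: 1, mux→relay: 2, relay→tank: 3, tank→dst: 1.
Minimum is 1.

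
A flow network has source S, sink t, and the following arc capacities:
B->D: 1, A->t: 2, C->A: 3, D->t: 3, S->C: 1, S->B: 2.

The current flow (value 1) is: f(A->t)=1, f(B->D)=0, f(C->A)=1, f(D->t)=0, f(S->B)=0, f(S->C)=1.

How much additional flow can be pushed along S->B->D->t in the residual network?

Residual capacities along the path: S->B: 2, B->D: 1, D->t: 3.
Minimum is 1.

1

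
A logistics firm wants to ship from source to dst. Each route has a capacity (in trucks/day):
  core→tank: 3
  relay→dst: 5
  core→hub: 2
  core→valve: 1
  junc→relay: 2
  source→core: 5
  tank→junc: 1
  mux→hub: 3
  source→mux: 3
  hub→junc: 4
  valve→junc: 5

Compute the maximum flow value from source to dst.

Augment source→mux→hub→junc→relay→dst: bottleneck 2. Total 2.
No augmenting path remains in the residual graph.

2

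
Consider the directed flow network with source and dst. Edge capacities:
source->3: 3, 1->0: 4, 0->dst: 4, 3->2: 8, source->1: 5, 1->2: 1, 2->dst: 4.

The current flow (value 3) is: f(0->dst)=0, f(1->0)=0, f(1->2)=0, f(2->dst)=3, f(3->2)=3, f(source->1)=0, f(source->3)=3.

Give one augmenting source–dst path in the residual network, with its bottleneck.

source->1->2->dst, bottleneck 1

Residual along source->1->2->dst: source->1: 5, 1->2: 1, 2->dst: 1.
Bottleneck = min = 1.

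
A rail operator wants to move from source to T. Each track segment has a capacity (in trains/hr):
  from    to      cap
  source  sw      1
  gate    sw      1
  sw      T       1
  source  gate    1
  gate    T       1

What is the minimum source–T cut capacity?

Max flow = 2 (via 2 augmenting paths).
In the residual at optimum, the set reachable from source is {source}.
Cut edges: source->gate (cap 1), source->sw (cap 1). Sum = 2.

2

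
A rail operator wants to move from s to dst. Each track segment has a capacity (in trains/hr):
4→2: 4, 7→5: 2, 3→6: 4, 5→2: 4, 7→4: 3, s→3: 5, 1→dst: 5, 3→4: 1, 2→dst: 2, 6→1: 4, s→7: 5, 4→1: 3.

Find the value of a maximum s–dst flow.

7

Augment s→3→6→1→dst: bottleneck 4. Total 4.
Augment s→3→4→1→dst: bottleneck 1. Total 5.
Augment s→7→4→2→dst: bottleneck 2. Total 7.
No augmenting path remains in the residual graph.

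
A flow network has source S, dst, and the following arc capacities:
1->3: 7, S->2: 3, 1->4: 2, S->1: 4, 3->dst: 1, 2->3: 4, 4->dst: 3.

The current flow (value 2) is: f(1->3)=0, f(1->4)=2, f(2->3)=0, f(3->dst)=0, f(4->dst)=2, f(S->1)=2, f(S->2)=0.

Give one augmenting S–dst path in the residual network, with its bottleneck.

Residual along S->1->3->dst: S->1: 2, 1->3: 7, 3->dst: 1.
Bottleneck = min = 1.

S->1->3->dst, bottleneck 1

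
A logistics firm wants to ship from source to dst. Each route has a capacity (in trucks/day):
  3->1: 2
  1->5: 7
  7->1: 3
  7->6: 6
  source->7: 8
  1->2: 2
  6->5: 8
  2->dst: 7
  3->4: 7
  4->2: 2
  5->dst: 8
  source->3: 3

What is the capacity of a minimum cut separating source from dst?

11

Max flow = 11 (via 5 augmenting paths).
In the residual at optimum, the set reachable from source is {source}.
Cut edges: source->3 (cap 3), source->7 (cap 8). Sum = 11.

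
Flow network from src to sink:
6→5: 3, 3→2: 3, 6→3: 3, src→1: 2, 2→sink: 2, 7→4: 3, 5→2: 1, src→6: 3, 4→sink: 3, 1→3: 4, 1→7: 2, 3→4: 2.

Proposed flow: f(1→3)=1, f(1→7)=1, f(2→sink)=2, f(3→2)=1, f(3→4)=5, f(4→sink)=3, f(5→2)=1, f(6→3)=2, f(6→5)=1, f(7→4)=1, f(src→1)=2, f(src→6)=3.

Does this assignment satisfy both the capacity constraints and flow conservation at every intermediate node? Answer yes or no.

Capacity violated on 3→4: flow 5 > capacity 2.

No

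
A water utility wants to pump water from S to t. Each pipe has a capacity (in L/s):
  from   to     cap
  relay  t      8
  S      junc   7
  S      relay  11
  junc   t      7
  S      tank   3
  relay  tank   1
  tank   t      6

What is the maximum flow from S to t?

19

Augment S->relay->t: bottleneck 8. Total 8.
Augment S->tank->t: bottleneck 3. Total 11.
Augment S->junc->t: bottleneck 7. Total 18.
Augment S->relay->tank->t: bottleneck 1. Total 19.
No augmenting path remains in the residual graph.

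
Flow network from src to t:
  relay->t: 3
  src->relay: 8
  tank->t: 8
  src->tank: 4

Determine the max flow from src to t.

Augment src->relay->t: bottleneck 3. Total 3.
Augment src->tank->t: bottleneck 4. Total 7.
No augmenting path remains in the residual graph.

7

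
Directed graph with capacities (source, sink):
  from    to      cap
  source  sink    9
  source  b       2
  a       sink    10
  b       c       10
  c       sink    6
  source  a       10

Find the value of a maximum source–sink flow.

21

Augment source→sink: bottleneck 9. Total 9.
Augment source→a→sink: bottleneck 10. Total 19.
Augment source→b→c→sink: bottleneck 2. Total 21.
No augmenting path remains in the residual graph.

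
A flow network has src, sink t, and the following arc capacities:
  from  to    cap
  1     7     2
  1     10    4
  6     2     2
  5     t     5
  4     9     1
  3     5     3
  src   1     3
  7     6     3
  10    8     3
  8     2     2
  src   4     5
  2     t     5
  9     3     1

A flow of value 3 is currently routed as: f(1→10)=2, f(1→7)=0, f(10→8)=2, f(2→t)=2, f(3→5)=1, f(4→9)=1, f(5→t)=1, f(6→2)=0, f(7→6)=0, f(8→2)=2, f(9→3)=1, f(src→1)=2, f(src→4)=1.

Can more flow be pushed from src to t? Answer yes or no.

Yes

Residual path src→1→7→6→2→t has bottleneck 1 > 0.
Pushing 1 along it raises the flow to 4, so the given flow is not maximum.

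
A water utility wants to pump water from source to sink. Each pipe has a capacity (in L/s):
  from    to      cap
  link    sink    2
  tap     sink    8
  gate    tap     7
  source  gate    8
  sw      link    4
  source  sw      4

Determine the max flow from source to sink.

Augment source→gate→tap→sink: bottleneck 7. Total 7.
Augment source→sw→link→sink: bottleneck 2. Total 9.
No augmenting path remains in the residual graph.

9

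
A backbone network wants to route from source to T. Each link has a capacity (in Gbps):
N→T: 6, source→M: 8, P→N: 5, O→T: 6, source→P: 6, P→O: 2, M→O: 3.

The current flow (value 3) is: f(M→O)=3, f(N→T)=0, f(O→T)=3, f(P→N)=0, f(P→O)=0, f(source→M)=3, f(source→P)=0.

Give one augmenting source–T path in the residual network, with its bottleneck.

source→P→O→T, bottleneck 2

Residual along source→P→O→T: source→P: 6, P→O: 2, O→T: 3.
Bottleneck = min = 2.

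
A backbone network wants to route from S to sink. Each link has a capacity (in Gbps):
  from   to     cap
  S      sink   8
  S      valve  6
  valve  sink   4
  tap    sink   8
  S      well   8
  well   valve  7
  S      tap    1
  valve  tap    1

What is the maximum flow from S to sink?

14

Augment S→sink: bottleneck 8. Total 8.
Augment S→valve→sink: bottleneck 4. Total 12.
Augment S→tap→sink: bottleneck 1. Total 13.
Augment S→valve→tap→sink: bottleneck 1. Total 14.
No augmenting path remains in the residual graph.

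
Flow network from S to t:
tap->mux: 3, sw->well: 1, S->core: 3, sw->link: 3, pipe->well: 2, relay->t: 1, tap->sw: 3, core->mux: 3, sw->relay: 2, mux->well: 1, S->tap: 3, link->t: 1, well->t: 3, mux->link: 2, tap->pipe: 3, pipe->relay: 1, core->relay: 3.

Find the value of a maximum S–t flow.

Augment S->core->relay->t: bottleneck 1. Total 1.
Augment S->tap->mux->link->t: bottleneck 1. Total 2.
Augment S->tap->mux->well->t: bottleneck 1. Total 3.
Augment S->tap->sw->well->t: bottleneck 1. Total 4.
Augment S->core->mux->tap->pipe->well->t: bottleneck 1. Total 5.
No augmenting path remains in the residual graph.

5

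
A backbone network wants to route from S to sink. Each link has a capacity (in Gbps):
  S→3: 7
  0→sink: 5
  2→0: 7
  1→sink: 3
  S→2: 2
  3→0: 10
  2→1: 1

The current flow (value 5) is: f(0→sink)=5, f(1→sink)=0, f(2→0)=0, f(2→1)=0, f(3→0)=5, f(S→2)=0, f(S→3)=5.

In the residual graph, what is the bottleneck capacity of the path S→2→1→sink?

Residual capacities along the path: S→2: 2, 2→1: 1, 1→sink: 3.
Minimum is 1.

1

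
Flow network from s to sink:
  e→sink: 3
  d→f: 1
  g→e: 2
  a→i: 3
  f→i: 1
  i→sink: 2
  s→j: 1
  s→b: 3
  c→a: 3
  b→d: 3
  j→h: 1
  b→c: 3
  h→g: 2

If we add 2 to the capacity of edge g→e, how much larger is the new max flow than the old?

Original max flow = 3.
Edge g→e does not cross the min cut (source side {a, b, c, d, f, i, s}), so extra capacity there cannot help.
New max flow = 3. Increase = 0.

0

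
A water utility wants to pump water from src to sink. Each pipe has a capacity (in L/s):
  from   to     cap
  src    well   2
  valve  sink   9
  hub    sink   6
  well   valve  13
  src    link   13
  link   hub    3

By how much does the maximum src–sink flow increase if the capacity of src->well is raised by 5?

5

Original max flow = 5.
After raising cap(src->well), augmenting paths through that edge carry 5 more units.
New max flow = 10. Increase = 5.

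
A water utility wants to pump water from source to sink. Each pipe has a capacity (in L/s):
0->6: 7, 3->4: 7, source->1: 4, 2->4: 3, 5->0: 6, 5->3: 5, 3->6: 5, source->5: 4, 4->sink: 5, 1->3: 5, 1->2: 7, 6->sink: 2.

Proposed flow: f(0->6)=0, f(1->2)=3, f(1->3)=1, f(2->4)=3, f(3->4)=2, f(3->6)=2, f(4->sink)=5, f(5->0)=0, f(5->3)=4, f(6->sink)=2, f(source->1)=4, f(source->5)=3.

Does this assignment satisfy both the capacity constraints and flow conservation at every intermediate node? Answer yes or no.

No

Conservation fails at 5: inflow 3 ≠ outflow 4.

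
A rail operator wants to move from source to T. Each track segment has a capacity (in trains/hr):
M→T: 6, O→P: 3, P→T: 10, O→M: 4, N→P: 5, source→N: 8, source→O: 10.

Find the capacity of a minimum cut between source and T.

Max flow = 12 (via 3 augmenting paths).
In the residual at optimum, the set reachable from source is {N, O, source}.
Cut edges: O→M (cap 4), O→P (cap 3), N→P (cap 5). Sum = 12.

12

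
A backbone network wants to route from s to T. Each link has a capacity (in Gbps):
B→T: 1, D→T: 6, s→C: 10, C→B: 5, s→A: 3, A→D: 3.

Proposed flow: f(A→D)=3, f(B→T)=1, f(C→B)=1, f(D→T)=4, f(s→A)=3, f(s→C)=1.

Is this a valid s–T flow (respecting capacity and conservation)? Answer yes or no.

No

Conservation fails at D: inflow 3 ≠ outflow 4.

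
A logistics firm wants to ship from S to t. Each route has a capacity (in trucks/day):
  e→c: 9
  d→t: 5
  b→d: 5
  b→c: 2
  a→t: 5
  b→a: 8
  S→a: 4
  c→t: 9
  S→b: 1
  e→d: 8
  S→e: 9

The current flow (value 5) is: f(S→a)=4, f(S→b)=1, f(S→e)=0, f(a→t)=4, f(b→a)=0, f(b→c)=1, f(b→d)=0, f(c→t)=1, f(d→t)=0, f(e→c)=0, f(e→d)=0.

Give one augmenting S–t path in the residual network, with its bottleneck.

S→e→c→t, bottleneck 8

Residual along S→e→c→t: S→e: 9, e→c: 9, c→t: 8.
Bottleneck = min = 8.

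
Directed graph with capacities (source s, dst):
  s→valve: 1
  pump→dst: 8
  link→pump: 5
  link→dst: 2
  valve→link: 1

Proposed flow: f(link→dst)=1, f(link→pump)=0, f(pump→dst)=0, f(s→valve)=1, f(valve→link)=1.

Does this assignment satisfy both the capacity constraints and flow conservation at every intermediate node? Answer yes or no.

Yes

Every edge has 0 ≤ f(e) ≤ cap(e).
At each intermediate node, inflow equals outflow.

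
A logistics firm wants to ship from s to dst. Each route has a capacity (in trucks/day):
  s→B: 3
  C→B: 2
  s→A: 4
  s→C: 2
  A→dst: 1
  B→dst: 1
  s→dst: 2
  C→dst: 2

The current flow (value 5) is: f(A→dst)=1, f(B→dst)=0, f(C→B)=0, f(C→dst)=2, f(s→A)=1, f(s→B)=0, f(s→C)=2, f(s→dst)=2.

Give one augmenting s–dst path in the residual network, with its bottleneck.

Residual along s→B→dst: s→B: 3, B→dst: 1.
Bottleneck = min = 1.

s→B→dst, bottleneck 1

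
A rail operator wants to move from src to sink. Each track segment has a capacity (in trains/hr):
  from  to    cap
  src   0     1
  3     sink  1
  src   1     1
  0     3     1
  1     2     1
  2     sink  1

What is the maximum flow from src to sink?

Augment src->0->3->sink: bottleneck 1. Total 1.
Augment src->1->2->sink: bottleneck 1. Total 2.
No augmenting path remains in the residual graph.

2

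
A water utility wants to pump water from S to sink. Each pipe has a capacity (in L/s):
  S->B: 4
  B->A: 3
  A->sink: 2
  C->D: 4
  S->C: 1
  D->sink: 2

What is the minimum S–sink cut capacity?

3

Max flow = 3 (via 2 augmenting paths).
In the residual at optimum, the set reachable from S is {A, B, S}.
Cut edges: S->C (cap 1), A->sink (cap 2). Sum = 3.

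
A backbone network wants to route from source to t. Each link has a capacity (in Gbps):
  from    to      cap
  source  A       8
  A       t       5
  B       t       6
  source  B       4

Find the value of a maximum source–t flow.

9

Augment source->B->t: bottleneck 4. Total 4.
Augment source->A->t: bottleneck 5. Total 9.
No augmenting path remains in the residual graph.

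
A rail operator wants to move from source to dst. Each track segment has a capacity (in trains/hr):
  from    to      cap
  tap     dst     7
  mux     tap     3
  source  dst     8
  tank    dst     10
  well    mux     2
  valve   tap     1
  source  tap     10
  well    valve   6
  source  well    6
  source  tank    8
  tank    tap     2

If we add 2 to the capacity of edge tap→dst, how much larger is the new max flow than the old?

2

Original max flow = 23.
After raising cap(tap→dst), augmenting paths through that edge carry 2 more units.
New max flow = 25. Increase = 2.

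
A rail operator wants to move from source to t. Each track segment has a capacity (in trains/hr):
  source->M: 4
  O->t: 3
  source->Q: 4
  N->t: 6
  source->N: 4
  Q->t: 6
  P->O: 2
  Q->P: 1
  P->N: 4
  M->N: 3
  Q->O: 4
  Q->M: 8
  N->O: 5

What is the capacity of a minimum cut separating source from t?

11

Max flow = 11 (via 4 augmenting paths).
In the residual at optimum, the set reachable from source is {M, source}.
Cut edges: source->Q (cap 4), source->N (cap 4), M->N (cap 3). Sum = 11.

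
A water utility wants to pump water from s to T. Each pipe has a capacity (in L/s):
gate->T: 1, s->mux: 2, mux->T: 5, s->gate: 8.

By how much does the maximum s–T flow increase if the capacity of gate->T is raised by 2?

2

Original max flow = 3.
After raising cap(gate->T), augmenting paths through that edge carry 2 more units.
New max flow = 5. Increase = 2.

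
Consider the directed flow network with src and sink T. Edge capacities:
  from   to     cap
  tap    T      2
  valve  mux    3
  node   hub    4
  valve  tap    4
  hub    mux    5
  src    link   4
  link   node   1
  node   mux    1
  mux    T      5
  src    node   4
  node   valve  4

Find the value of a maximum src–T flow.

Augment src->node->mux->T: bottleneck 1. Total 1.
Augment src->node->valve->mux->T: bottleneck 3. Total 4.
Augment src->link->node->valve->tap->T: bottleneck 1. Total 5.
No augmenting path remains in the residual graph.

5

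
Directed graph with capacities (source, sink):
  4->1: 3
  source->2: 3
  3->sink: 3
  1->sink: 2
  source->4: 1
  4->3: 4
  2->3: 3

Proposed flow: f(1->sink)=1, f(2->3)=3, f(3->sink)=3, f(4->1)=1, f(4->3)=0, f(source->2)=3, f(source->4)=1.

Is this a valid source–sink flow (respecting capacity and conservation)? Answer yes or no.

Yes

Every edge has 0 ≤ f(e) ≤ cap(e).
At each intermediate node, inflow equals outflow.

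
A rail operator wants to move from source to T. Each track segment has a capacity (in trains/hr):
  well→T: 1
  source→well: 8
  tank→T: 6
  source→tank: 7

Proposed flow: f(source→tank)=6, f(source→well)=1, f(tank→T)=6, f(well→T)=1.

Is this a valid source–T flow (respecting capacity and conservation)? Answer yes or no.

Every edge has 0 ≤ f(e) ≤ cap(e).
At each intermediate node, inflow equals outflow.

Yes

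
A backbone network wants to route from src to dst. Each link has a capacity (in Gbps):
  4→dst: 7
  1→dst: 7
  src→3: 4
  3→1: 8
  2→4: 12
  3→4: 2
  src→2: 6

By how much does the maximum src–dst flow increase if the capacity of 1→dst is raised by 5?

Original max flow = 10.
Edge 1→dst does not cross the min cut (source side {src}), so extra capacity there cannot help.
New max flow = 10. Increase = 0.

0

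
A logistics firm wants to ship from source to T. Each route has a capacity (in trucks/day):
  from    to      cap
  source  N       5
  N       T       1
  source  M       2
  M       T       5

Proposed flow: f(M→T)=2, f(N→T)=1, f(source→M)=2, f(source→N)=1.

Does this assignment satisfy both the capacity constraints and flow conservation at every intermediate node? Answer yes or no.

Every edge has 0 ≤ f(e) ≤ cap(e).
At each intermediate node, inflow equals outflow.

Yes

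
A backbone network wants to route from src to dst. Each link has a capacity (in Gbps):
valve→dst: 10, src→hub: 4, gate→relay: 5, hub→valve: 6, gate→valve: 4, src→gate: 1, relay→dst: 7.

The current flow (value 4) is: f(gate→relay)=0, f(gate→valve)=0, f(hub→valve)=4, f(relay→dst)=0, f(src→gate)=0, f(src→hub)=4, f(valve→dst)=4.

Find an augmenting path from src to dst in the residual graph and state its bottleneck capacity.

Residual along src→gate→valve→dst: src→gate: 1, gate→valve: 4, valve→dst: 6.
Bottleneck = min = 1.

src→gate→valve→dst, bottleneck 1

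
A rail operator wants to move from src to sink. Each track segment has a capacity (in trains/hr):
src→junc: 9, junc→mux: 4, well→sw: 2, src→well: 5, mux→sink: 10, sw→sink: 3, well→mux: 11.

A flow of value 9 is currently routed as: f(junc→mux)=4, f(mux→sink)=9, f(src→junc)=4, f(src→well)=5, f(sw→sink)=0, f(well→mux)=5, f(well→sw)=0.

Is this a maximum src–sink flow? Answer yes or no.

Yes

Residual reachable from src: {junc, src}; sink is not reachable.
Saturated cut: src→well, junc→mux with total capacity 9 = current flow value. Flow is maximum.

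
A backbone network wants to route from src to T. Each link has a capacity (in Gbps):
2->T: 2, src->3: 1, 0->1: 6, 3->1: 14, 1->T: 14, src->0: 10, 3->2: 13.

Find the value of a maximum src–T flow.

7

Augment src->3->2->T: bottleneck 1. Total 1.
Augment src->0->1->T: bottleneck 6. Total 7.
No augmenting path remains in the residual graph.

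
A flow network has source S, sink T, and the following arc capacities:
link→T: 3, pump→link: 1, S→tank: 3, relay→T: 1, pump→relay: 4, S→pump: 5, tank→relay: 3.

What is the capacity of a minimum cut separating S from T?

Max flow = 2 (via 2 augmenting paths).
In the residual at optimum, the set reachable from S is {S, pump, relay, tank}.
Cut edges: pump→link (cap 1), relay→T (cap 1). Sum = 2.

2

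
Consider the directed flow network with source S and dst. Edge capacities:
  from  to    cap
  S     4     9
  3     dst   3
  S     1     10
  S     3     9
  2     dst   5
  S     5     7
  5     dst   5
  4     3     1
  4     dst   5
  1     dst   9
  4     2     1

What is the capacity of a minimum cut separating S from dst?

23

Max flow = 23 (via 5 augmenting paths).
In the residual at optimum, the set reachable from S is {1, 3, 4, 5, S}.
Cut edges: 4->2 (cap 1), 4->dst (cap 5), 1->dst (cap 9), 5->dst (cap 5), 3->dst (cap 3). Sum = 23.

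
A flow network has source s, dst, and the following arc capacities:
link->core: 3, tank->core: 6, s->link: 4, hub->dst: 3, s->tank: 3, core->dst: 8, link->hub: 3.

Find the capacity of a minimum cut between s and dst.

7

Max flow = 7 (via 3 augmenting paths).
In the residual at optimum, the set reachable from s is {s}.
Cut edges: s->tank (cap 3), s->link (cap 4). Sum = 7.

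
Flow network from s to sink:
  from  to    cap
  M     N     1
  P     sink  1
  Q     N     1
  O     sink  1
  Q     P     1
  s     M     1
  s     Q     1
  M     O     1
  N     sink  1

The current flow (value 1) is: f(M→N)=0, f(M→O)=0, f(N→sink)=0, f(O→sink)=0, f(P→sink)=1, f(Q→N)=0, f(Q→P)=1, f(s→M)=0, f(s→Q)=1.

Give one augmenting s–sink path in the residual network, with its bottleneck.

Residual along s→M→O→sink: s→M: 1, M→O: 1, O→sink: 1.
Bottleneck = min = 1.

s→M→O→sink, bottleneck 1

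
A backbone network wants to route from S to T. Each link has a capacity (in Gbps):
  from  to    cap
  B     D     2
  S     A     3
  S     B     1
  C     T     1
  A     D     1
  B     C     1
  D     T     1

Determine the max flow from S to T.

2

Augment S→B→D→T: bottleneck 1. Total 1.
Augment S→A→D→B→C→T: bottleneck 1. Total 2.
No augmenting path remains in the residual graph.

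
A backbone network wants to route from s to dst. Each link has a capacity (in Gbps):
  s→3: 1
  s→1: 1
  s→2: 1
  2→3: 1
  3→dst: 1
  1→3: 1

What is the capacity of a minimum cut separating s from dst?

Max flow = 1 (via 1 augmenting path).
In the residual at optimum, the set reachable from s is {1, 2, 3, s}.
Cut edges: 3→dst (cap 1). Sum = 1.

1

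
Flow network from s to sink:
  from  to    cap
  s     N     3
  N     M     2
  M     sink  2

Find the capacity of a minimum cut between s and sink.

Max flow = 2 (via 1 augmenting path).
In the residual at optimum, the set reachable from s is {N, s}.
Cut edges: N->M (cap 2). Sum = 2.

2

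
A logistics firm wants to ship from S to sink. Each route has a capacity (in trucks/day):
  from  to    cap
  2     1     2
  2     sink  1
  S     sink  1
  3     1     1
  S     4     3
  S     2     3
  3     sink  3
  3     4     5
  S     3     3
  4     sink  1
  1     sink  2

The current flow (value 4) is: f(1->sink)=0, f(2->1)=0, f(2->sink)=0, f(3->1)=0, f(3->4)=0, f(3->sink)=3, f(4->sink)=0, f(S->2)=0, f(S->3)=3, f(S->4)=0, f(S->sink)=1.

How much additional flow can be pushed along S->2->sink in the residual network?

Residual capacities along the path: S->2: 3, 2->sink: 1.
Minimum is 1.

1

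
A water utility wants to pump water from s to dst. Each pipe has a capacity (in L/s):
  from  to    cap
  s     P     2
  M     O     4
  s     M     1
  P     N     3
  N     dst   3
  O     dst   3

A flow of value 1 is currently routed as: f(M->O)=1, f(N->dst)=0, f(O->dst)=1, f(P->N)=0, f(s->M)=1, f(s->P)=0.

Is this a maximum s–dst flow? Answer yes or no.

Residual path s->P->N->dst has bottleneck 2 > 0.
Pushing 2 along it raises the flow to 3, so the given flow is not maximum.

No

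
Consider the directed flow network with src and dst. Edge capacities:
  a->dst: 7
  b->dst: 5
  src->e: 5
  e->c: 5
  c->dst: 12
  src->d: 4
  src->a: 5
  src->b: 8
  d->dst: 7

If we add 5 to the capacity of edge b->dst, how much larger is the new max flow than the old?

3

Original max flow = 19.
After raising cap(b->dst), augmenting paths through that edge carry 3 more units.
New max flow = 22. Increase = 3.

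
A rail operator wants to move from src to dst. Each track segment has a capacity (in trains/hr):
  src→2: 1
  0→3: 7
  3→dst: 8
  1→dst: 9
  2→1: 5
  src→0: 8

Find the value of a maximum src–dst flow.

Augment src→2→1→dst: bottleneck 1. Total 1.
Augment src→0→3→dst: bottleneck 7. Total 8.
No augmenting path remains in the residual graph.

8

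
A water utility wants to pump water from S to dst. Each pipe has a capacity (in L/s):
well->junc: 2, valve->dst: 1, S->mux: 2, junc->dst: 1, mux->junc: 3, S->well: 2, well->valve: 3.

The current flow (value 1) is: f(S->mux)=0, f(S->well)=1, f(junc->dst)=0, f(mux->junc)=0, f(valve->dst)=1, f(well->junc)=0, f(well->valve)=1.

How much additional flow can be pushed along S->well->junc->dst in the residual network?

1

Residual capacities along the path: S->well: 1, well->junc: 2, junc->dst: 1.
Minimum is 1.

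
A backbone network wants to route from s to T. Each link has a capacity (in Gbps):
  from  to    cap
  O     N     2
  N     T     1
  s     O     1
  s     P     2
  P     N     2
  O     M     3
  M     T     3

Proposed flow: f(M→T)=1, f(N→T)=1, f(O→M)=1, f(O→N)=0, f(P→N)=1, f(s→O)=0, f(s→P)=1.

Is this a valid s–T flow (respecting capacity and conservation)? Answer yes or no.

Conservation fails at O: inflow 0 ≠ outflow 1.

No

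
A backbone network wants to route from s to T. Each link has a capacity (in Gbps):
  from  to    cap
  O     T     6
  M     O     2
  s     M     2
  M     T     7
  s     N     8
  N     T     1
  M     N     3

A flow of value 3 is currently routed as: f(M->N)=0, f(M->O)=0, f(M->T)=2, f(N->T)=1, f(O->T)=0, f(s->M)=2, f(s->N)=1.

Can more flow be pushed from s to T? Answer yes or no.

Residual reachable from s: {N, s}; T is not reachable.
Saturated cut: s->M, N->T with total capacity 3 = current flow value. Flow is maximum.

No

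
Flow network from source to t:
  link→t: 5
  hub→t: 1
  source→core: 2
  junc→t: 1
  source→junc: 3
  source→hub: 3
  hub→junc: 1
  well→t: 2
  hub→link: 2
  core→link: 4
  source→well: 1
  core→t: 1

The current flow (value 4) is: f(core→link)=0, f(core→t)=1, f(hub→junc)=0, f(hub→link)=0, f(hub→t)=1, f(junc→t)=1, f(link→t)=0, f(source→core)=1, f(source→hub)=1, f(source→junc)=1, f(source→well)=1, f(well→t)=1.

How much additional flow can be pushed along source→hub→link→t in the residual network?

2

Residual capacities along the path: source→hub: 2, hub→link: 2, link→t: 5.
Minimum is 2.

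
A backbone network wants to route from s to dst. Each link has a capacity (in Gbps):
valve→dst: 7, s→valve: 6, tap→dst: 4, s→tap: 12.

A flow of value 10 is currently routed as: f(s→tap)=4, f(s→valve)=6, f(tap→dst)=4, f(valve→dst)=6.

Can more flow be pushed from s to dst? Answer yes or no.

No

Residual reachable from s: {s, tap}; dst is not reachable.
Saturated cut: s→valve, tap→dst with total capacity 10 = current flow value. Flow is maximum.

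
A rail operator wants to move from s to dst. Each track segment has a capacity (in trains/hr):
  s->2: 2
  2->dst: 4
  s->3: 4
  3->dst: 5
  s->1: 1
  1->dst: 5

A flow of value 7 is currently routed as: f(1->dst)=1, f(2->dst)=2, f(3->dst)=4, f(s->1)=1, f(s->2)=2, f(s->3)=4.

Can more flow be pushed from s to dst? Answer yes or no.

Residual reachable from s: {s}; dst is not reachable.
Saturated cut: s->2, s->1, s->3 with total capacity 7 = current flow value. Flow is maximum.

No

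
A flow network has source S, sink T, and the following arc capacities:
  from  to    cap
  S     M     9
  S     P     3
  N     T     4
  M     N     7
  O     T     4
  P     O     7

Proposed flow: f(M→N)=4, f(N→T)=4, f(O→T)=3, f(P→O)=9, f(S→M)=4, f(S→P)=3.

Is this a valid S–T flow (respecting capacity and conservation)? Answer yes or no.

Capacity violated on P→O: flow 9 > capacity 7.

No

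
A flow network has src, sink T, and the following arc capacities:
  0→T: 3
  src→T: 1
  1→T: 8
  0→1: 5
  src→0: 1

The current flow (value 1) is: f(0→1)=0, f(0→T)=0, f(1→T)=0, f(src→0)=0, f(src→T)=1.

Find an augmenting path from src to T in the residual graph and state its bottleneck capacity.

src→0→T, bottleneck 1

Residual along src→0→T: src→0: 1, 0→T: 3.
Bottleneck = min = 1.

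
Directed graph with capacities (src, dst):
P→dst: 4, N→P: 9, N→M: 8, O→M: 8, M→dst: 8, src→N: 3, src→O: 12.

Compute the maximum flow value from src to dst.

Augment src→O→M→dst: bottleneck 8. Total 8.
Augment src→N→P→dst: bottleneck 3. Total 11.
No augmenting path remains in the residual graph.

11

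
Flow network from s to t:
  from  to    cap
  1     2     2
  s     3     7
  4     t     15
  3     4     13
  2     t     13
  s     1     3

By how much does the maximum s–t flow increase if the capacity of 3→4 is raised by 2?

Original max flow = 9.
Edge 3→4 does not cross the min cut (source side {1, s}), so extra capacity there cannot help.
New max flow = 9. Increase = 0.

0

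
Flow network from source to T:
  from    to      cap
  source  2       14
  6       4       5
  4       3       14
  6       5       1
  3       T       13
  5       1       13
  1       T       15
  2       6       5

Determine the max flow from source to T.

5

Augment source->2->6->5->1->T: bottleneck 1. Total 1.
Augment source->2->6->4->3->T: bottleneck 4. Total 5.
No augmenting path remains in the residual graph.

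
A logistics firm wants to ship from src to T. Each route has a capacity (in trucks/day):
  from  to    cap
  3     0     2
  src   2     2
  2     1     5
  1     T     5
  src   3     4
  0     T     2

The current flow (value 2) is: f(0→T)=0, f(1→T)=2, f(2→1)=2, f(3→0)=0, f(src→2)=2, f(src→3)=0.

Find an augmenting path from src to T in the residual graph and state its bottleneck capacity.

src→3→0→T, bottleneck 2

Residual along src→3→0→T: src→3: 4, 3→0: 2, 0→T: 2.
Bottleneck = min = 2.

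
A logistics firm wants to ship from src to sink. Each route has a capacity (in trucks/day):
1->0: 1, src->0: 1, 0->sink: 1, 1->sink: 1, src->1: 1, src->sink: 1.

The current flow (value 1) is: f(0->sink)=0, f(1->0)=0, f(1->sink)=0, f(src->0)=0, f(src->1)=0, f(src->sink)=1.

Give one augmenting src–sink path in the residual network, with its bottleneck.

Residual along src->1->sink: src->1: 1, 1->sink: 1.
Bottleneck = min = 1.

src->1->sink, bottleneck 1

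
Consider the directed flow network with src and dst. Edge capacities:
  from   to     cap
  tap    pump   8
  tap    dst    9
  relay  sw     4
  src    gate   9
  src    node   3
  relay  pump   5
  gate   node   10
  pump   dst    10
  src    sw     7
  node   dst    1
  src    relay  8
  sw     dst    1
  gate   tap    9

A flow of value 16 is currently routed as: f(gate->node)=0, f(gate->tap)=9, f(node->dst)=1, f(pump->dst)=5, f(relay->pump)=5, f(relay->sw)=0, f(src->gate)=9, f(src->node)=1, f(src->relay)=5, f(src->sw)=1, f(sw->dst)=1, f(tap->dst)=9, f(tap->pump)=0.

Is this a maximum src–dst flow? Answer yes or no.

Residual reachable from src: {node, relay, src, sw}; dst is not reachable.
Saturated cut: src->gate, relay->pump, sw->dst, node->dst with total capacity 16 = current flow value. Flow is maximum.

Yes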